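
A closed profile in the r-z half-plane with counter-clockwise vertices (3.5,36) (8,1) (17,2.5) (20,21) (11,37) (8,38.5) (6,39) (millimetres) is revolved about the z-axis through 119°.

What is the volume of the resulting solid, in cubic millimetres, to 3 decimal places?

Volume = 9779.973 mm³

Profile (r,z), 7 vertices: (3.5,36) (8,1) (17,2.5) (20,21) (11,37) (8,38.5) (6,39)
edge 0: (3.5,36)→(8,1)  cross = 3.5·1 − 8·36 = -284.5000; (r_i+r_j)·cross = 11.5·-284.5000 = -3271.7500
edge 1: (8,1)→(17,2.5)  cross = 8·2.5 − 17·1 = 3.0000; (r_i+r_j)·cross = 25·3.0000 = 75.0000
edge 2: (17,2.5)→(20,21)  cross = 17·21 − 20·2.5 = 307.0000; (r_i+r_j)·cross = 37·307.0000 = 11359.0000
edge 3: (20,21)→(11,37)  cross = 20·37 − 11·21 = 509.0000; (r_i+r_j)·cross = 31·509.0000 = 15779.0000
edge 4: (11,37)→(8,38.5)  cross = 11·38.5 − 8·37 = 127.5000; (r_i+r_j)·cross = 19·127.5000 = 2422.5000
edge 5: (8,38.5)→(6,39)  cross = 8·39 − 6·38.5 = 81.0000; (r_i+r_j)·cross = 14·81.0000 = 1134.0000
edge 6: (6,39)→(3.5,36)  cross = 6·36 − 3.5·39 = 79.5000; (r_i+r_j)·cross = 9.5·79.5000 = 755.2500
Σcross = 822.5000 → A = |Σcross|/2 = 411.2500 mm²
Σ(r_i+r_j)·cross = 28253.0000 → first moment M = |Σ|/6 = 4708.8333
R_c = M/A = 4708.8333/411.2500 = 11.4501 mm
θ = 119° = 2.076942 rad
V = θ·R_c·A = 2.076942·11.4501·411.2500 = 9779.973 mm³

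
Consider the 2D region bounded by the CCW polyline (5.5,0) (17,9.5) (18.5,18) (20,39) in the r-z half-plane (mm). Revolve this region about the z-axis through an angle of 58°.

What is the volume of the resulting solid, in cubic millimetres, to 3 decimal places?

Volume = 2403.769 mm³

Profile (r,z), 4 vertices: (5.5,0) (17,9.5) (18.5,18) (20,39)
edge 0: (5.5,0)→(17,9.5)  cross = 5.5·9.5 − 17·0 = 52.2500; (r_i+r_j)·cross = 22.5·52.2500 = 1175.6250
edge 1: (17,9.5)→(18.5,18)  cross = 17·18 − 18.5·9.5 = 130.2500; (r_i+r_j)·cross = 35.5·130.2500 = 4623.8750
edge 2: (18.5,18)→(20,39)  cross = 18.5·39 − 20·18 = 361.5000; (r_i+r_j)·cross = 38.5·361.5000 = 13917.7500
edge 3: (20,39)→(5.5,0)  cross = 20·0 − 5.5·39 = -214.5000; (r_i+r_j)·cross = 25.5·-214.5000 = -5469.7500
Σcross = 329.5000 → A = |Σcross|/2 = 164.7500 mm²
Σ(r_i+r_j)·cross = 14247.5000 → first moment M = |Σ|/6 = 2374.5833
R_c = M/A = 2374.5833/164.7500 = 14.4133 mm
θ = 58° = 1.012291 rad
V = θ·R_c·A = 1.012291·14.4133·164.7500 = 2403.769 mm³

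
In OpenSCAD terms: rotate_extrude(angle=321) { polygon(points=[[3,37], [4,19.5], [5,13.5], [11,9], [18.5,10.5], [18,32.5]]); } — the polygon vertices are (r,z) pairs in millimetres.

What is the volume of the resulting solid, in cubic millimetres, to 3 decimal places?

Volume = 21296.179 mm³

Profile (r,z), 6 vertices: (3,37) (4,19.5) (5,13.5) (11,9) (18.5,10.5) (18,32.5)
edge 0: (3,37)→(4,19.5)  cross = 3·19.5 − 4·37 = -89.5000; (r_i+r_j)·cross = 7·-89.5000 = -626.5000
edge 1: (4,19.5)→(5,13.5)  cross = 4·13.5 − 5·19.5 = -43.5000; (r_i+r_j)·cross = 9·-43.5000 = -391.5000
edge 2: (5,13.5)→(11,9)  cross = 5·9 − 11·13.5 = -103.5000; (r_i+r_j)·cross = 16·-103.5000 = -1656.0000
edge 3: (11,9)→(18.5,10.5)  cross = 11·10.5 − 18.5·9 = -51.0000; (r_i+r_j)·cross = 29.5·-51.0000 = -1504.5000
edge 4: (18.5,10.5)→(18,32.5)  cross = 18.5·32.5 − 18·10.5 = 412.2500; (r_i+r_j)·cross = 36.5·412.2500 = 15047.1250
edge 5: (18,32.5)→(3,37)  cross = 18·37 − 3·32.5 = 568.5000; (r_i+r_j)·cross = 21·568.5000 = 11938.5000
Σcross = 693.2500 → A = |Σcross|/2 = 346.6250 mm²
Σ(r_i+r_j)·cross = 22807.1250 → first moment M = |Σ|/6 = 3801.1875
R_c = M/A = 3801.1875/346.6250 = 10.9663 mm
θ = 321° = 5.602507 rad
V = θ·R_c·A = 5.602507·10.9663·346.6250 = 21296.179 mm³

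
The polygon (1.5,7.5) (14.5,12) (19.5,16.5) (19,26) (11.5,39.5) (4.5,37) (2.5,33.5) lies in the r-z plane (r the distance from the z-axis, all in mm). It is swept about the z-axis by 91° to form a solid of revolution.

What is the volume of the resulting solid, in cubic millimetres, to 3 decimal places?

Volume = 6404.021 mm³

Profile (r,z), 7 vertices: (1.5,7.5) (14.5,12) (19.5,16.5) (19,26) (11.5,39.5) (4.5,37) (2.5,33.5)
edge 0: (1.5,7.5)→(14.5,12)  cross = 1.5·12 − 14.5·7.5 = -90.7500; (r_i+r_j)·cross = 16·-90.7500 = -1452.0000
edge 1: (14.5,12)→(19.5,16.5)  cross = 14.5·16.5 − 19.5·12 = 5.2500; (r_i+r_j)·cross = 34·5.2500 = 178.5000
edge 2: (19.5,16.5)→(19,26)  cross = 19.5·26 − 19·16.5 = 193.5000; (r_i+r_j)·cross = 38.5·193.5000 = 7449.7500
edge 3: (19,26)→(11.5,39.5)  cross = 19·39.5 − 11.5·26 = 451.5000; (r_i+r_j)·cross = 30.5·451.5000 = 13770.7500
edge 4: (11.5,39.5)→(4.5,37)  cross = 11.5·37 − 4.5·39.5 = 247.7500; (r_i+r_j)·cross = 16·247.7500 = 3964.0000
edge 5: (4.5,37)→(2.5,33.5)  cross = 4.5·33.5 − 2.5·37 = 58.2500; (r_i+r_j)·cross = 7·58.2500 = 407.7500
edge 6: (2.5,33.5)→(1.5,7.5)  cross = 2.5·7.5 − 1.5·33.5 = -31.5000; (r_i+r_j)·cross = 4·-31.5000 = -126.0000
Σcross = 834.0000 → A = |Σcross|/2 = 417.0000 mm²
Σ(r_i+r_j)·cross = 24192.7500 → first moment M = |Σ|/6 = 4032.1250
R_c = M/A = 4032.1250/417.0000 = 9.6694 mm
θ = 91° = 1.588250 rad
V = θ·R_c·A = 1.588250·9.6694·417.0000 = 6404.021 mm³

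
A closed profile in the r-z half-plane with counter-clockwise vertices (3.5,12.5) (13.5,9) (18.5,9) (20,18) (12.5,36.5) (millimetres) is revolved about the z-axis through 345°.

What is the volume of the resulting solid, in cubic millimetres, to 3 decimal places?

Volume = 19053.421 mm³

Profile (r,z), 5 vertices: (3.5,12.5) (13.5,9) (18.5,9) (20,18) (12.5,36.5)
edge 0: (3.5,12.5)→(13.5,9)  cross = 3.5·9 − 13.5·12.5 = -137.2500; (r_i+r_j)·cross = 17·-137.2500 = -2333.2500
edge 1: (13.5,9)→(18.5,9)  cross = 13.5·9 − 18.5·9 = -45.0000; (r_i+r_j)·cross = 32·-45.0000 = -1440.0000
edge 2: (18.5,9)→(20,18)  cross = 18.5·18 − 20·9 = 153.0000; (r_i+r_j)·cross = 38.5·153.0000 = 5890.5000
edge 3: (20,18)→(12.5,36.5)  cross = 20·36.5 − 12.5·18 = 505.0000; (r_i+r_j)·cross = 32.5·505.0000 = 16412.5000
edge 4: (12.5,36.5)→(3.5,12.5)  cross = 12.5·12.5 − 3.5·36.5 = 28.5000; (r_i+r_j)·cross = 16·28.5000 = 456.0000
Σcross = 504.2500 → A = |Σcross|/2 = 252.1250 mm²
Σ(r_i+r_j)·cross = 18985.7500 → first moment M = |Σ|/6 = 3164.2917
R_c = M/A = 3164.2917/252.1250 = 12.5505 mm
θ = 345° = 6.021386 rad
V = θ·R_c·A = 6.021386·12.5505·252.1250 = 19053.421 mm³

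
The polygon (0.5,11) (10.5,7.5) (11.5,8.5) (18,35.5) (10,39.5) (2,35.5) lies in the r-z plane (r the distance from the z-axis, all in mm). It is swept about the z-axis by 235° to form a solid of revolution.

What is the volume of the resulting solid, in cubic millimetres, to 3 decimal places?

Volume = 13437.446 mm³

Profile (r,z), 6 vertices: (0.5,11) (10.5,7.5) (11.5,8.5) (18,35.5) (10,39.5) (2,35.5)
edge 0: (0.5,11)→(10.5,7.5)  cross = 0.5·7.5 − 10.5·11 = -111.7500; (r_i+r_j)·cross = 11·-111.7500 = -1229.2500
edge 1: (10.5,7.5)→(11.5,8.5)  cross = 10.5·8.5 − 11.5·7.5 = 3.0000; (r_i+r_j)·cross = 22·3.0000 = 66.0000
edge 2: (11.5,8.5)→(18,35.5)  cross = 11.5·35.5 − 18·8.5 = 255.2500; (r_i+r_j)·cross = 29.5·255.2500 = 7529.8750
edge 3: (18,35.5)→(10,39.5)  cross = 18·39.5 − 10·35.5 = 356.0000; (r_i+r_j)·cross = 28·356.0000 = 9968.0000
edge 4: (10,39.5)→(2,35.5)  cross = 10·35.5 − 2·39.5 = 276.0000; (r_i+r_j)·cross = 12·276.0000 = 3312.0000
edge 5: (2,35.5)→(0.5,11)  cross = 2·11 − 0.5·35.5 = 4.2500; (r_i+r_j)·cross = 2.5·4.2500 = 10.6250
Σcross = 782.7500 → A = |Σcross|/2 = 391.3750 mm²
Σ(r_i+r_j)·cross = 19657.2500 → first moment M = |Σ|/6 = 3276.2083
R_c = M/A = 3276.2083/391.3750 = 8.3710 mm
θ = 235° = 4.101524 rad
V = θ·R_c·A = 4.101524·8.3710·391.3750 = 13437.446 mm³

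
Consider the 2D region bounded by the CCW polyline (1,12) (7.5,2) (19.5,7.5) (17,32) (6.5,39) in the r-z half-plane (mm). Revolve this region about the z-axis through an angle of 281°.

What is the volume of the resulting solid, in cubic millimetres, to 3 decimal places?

Profile (r,z), 5 vertices: (1,12) (7.5,2) (19.5,7.5) (17,32) (6.5,39)
edge 0: (1,12)→(7.5,2)  cross = 1·2 − 7.5·12 = -88.0000; (r_i+r_j)·cross = 8.5·-88.0000 = -748.0000
edge 1: (7.5,2)→(19.5,7.5)  cross = 7.5·7.5 − 19.5·2 = 17.2500; (r_i+r_j)·cross = 27·17.2500 = 465.7500
edge 2: (19.5,7.5)→(17,32)  cross = 19.5·32 − 17·7.5 = 496.5000; (r_i+r_j)·cross = 36.5·496.5000 = 18122.2500
edge 3: (17,32)→(6.5,39)  cross = 17·39 − 6.5·32 = 455.0000; (r_i+r_j)·cross = 23.5·455.0000 = 10692.5000
edge 4: (6.5,39)→(1,12)  cross = 6.5·12 − 1·39 = 39.0000; (r_i+r_j)·cross = 7.5·39.0000 = 292.5000
Σcross = 919.7500 → A = |Σcross|/2 = 459.8750 mm²
Σ(r_i+r_j)·cross = 28825.0000 → first moment M = |Σ|/6 = 4804.1667
R_c = M/A = 4804.1667/459.8750 = 10.4467 mm
θ = 281° = 4.904375 rad
V = θ·R_c·A = 4.904375·10.4467·459.8750 = 23561.436 mm³

Volume = 23561.436 mm³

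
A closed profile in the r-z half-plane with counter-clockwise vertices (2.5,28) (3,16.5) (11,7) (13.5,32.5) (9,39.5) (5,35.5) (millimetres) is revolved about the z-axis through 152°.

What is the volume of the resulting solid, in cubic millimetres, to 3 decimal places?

Volume = 5071.738 mm³

Profile (r,z), 6 vertices: (2.5,28) (3,16.5) (11,7) (13.5,32.5) (9,39.5) (5,35.5)
edge 0: (2.5,28)→(3,16.5)  cross = 2.5·16.5 − 3·28 = -42.7500; (r_i+r_j)·cross = 5.5·-42.7500 = -235.1250
edge 1: (3,16.5)→(11,7)  cross = 3·7 − 11·16.5 = -160.5000; (r_i+r_j)·cross = 14·-160.5000 = -2247.0000
edge 2: (11,7)→(13.5,32.5)  cross = 11·32.5 − 13.5·7 = 263.0000; (r_i+r_j)·cross = 24.5·263.0000 = 6443.5000
edge 3: (13.5,32.5)→(9,39.5)  cross = 13.5·39.5 − 9·32.5 = 240.7500; (r_i+r_j)·cross = 22.5·240.7500 = 5416.8750
edge 4: (9,39.5)→(5,35.5)  cross = 9·35.5 − 5·39.5 = 122.0000; (r_i+r_j)·cross = 14·122.0000 = 1708.0000
edge 5: (5,35.5)→(2.5,28)  cross = 5·28 − 2.5·35.5 = 51.2500; (r_i+r_j)·cross = 7.5·51.2500 = 384.3750
Σcross = 473.7500 → A = |Σcross|/2 = 236.8750 mm²
Σ(r_i+r_j)·cross = 11470.6250 → first moment M = |Σ|/6 = 1911.7708
R_c = M/A = 1911.7708/236.8750 = 8.0708 mm
θ = 152° = 2.652900 rad
V = θ·R_c·A = 2.652900·8.0708·236.8750 = 5071.738 mm³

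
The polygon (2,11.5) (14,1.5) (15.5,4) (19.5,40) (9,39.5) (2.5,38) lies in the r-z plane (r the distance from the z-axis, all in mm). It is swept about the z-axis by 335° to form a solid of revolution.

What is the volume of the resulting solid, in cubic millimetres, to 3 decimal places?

Volume = 30876.256 mm³

Profile (r,z), 6 vertices: (2,11.5) (14,1.5) (15.5,4) (19.5,40) (9,39.5) (2.5,38)
edge 0: (2,11.5)→(14,1.5)  cross = 2·1.5 − 14·11.5 = -158.0000; (r_i+r_j)·cross = 16·-158.0000 = -2528.0000
edge 1: (14,1.5)→(15.5,4)  cross = 14·4 − 15.5·1.5 = 32.7500; (r_i+r_j)·cross = 29.5·32.7500 = 966.1250
edge 2: (15.5,4)→(19.5,40)  cross = 15.5·40 − 19.5·4 = 542.0000; (r_i+r_j)·cross = 35·542.0000 = 18970.0000
edge 3: (19.5,40)→(9,39.5)  cross = 19.5·39.5 − 9·40 = 410.2500; (r_i+r_j)·cross = 28.5·410.2500 = 11692.1250
edge 4: (9,39.5)→(2.5,38)  cross = 9·38 − 2.5·39.5 = 243.2500; (r_i+r_j)·cross = 11.5·243.2500 = 2797.3750
edge 5: (2.5,38)→(2,11.5)  cross = 2.5·11.5 − 2·38 = -47.2500; (r_i+r_j)·cross = 4.5·-47.2500 = -212.6250
Σcross = 1023.0000 → A = |Σcross|/2 = 511.5000 mm²
Σ(r_i+r_j)·cross = 31685.0000 → first moment M = |Σ|/6 = 5280.8333
R_c = M/A = 5280.8333/511.5000 = 10.3242 mm
θ = 335° = 5.846853 rad
V = θ·R_c·A = 5.846853·10.3242·511.5000 = 30876.256 mm³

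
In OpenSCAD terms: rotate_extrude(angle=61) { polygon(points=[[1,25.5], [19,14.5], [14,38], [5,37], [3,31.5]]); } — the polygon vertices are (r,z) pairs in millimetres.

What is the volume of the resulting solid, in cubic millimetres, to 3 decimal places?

Profile (r,z), 5 vertices: (1,25.5) (19,14.5) (14,38) (5,37) (3,31.5)
edge 0: (1,25.5)→(19,14.5)  cross = 1·14.5 − 19·25.5 = -470.0000; (r_i+r_j)·cross = 20·-470.0000 = -9400.0000
edge 1: (19,14.5)→(14,38)  cross = 19·38 − 14·14.5 = 519.0000; (r_i+r_j)·cross = 33·519.0000 = 17127.0000
edge 2: (14,38)→(5,37)  cross = 14·37 − 5·38 = 328.0000; (r_i+r_j)·cross = 19·328.0000 = 6232.0000
edge 3: (5,37)→(3,31.5)  cross = 5·31.5 − 3·37 = 46.5000; (r_i+r_j)·cross = 8·46.5000 = 372.0000
edge 4: (3,31.5)→(1,25.5)  cross = 3·25.5 − 1·31.5 = 45.0000; (r_i+r_j)·cross = 4·45.0000 = 180.0000
Σcross = 468.5000 → A = |Σcross|/2 = 234.2500 mm²
Σ(r_i+r_j)·cross = 14511.0000 → first moment M = |Σ|/6 = 2418.5000
R_c = M/A = 2418.5000/234.2500 = 10.3244 mm
θ = 61° = 1.064651 rad
V = θ·R_c·A = 1.064651·10.3244·234.2500 = 2574.858 mm³

Volume = 2574.858 mm³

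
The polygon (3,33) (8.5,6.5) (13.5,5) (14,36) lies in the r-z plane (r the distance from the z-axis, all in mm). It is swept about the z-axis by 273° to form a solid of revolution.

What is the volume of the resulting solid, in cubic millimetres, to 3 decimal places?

Volume = 10689.714 mm³

Profile (r,z), 4 vertices: (3,33) (8.5,6.5) (13.5,5) (14,36)
edge 0: (3,33)→(8.5,6.5)  cross = 3·6.5 − 8.5·33 = -261.0000; (r_i+r_j)·cross = 11.5·-261.0000 = -3001.5000
edge 1: (8.5,6.5)→(13.5,5)  cross = 8.5·5 − 13.5·6.5 = -45.2500; (r_i+r_j)·cross = 22·-45.2500 = -995.5000
edge 2: (13.5,5)→(14,36)  cross = 13.5·36 − 14·5 = 416.0000; (r_i+r_j)·cross = 27.5·416.0000 = 11440.0000
edge 3: (14,36)→(3,33)  cross = 14·33 − 3·36 = 354.0000; (r_i+r_j)·cross = 17·354.0000 = 6018.0000
Σcross = 463.7500 → A = |Σcross|/2 = 231.8750 mm²
Σ(r_i+r_j)·cross = 13461.0000 → first moment M = |Σ|/6 = 2243.5000
R_c = M/A = 2243.5000/231.8750 = 9.6755 mm
θ = 273° = 4.764749 rad
V = θ·R_c·A = 4.764749·9.6755·231.8750 = 10689.714 mm³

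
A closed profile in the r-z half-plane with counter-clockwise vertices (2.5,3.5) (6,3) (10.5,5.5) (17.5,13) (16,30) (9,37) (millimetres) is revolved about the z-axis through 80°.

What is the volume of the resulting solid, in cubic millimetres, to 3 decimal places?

Volume = 4422.664 mm³

Profile (r,z), 6 vertices: (2.5,3.5) (6,3) (10.5,5.5) (17.5,13) (16,30) (9,37)
edge 0: (2.5,3.5)→(6,3)  cross = 2.5·3 − 6·3.5 = -13.5000; (r_i+r_j)·cross = 8.5·-13.5000 = -114.7500
edge 1: (6,3)→(10.5,5.5)  cross = 6·5.5 − 10.5·3 = 1.5000; (r_i+r_j)·cross = 16.5·1.5000 = 24.7500
edge 2: (10.5,5.5)→(17.5,13)  cross = 10.5·13 − 17.5·5.5 = 40.2500; (r_i+r_j)·cross = 28·40.2500 = 1127.0000
edge 3: (17.5,13)→(16,30)  cross = 17.5·30 − 16·13 = 317.0000; (r_i+r_j)·cross = 33.5·317.0000 = 10619.5000
edge 4: (16,30)→(9,37)  cross = 16·37 − 9·30 = 322.0000; (r_i+r_j)·cross = 25·322.0000 = 8050.0000
edge 5: (9,37)→(2.5,3.5)  cross = 9·3.5 − 2.5·37 = -61.0000; (r_i+r_j)·cross = 11.5·-61.0000 = -701.5000
Σcross = 606.2500 → A = |Σcross|/2 = 303.1250 mm²
Σ(r_i+r_j)·cross = 19005.0000 → first moment M = |Σ|/6 = 3167.5000
R_c = M/A = 3167.5000/303.1250 = 10.4495 mm
θ = 80° = 1.396263 rad
V = θ·R_c·A = 1.396263·10.4495·303.1250 = 4422.664 mm³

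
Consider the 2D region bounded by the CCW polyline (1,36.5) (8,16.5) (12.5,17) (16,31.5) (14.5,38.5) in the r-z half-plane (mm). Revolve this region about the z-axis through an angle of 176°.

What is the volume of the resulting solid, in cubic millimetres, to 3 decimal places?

Volume = 6150.726 mm³

Profile (r,z), 5 vertices: (1,36.5) (8,16.5) (12.5,17) (16,31.5) (14.5,38.5)
edge 0: (1,36.5)→(8,16.5)  cross = 1·16.5 − 8·36.5 = -275.5000; (r_i+r_j)·cross = 9·-275.5000 = -2479.5000
edge 1: (8,16.5)→(12.5,17)  cross = 8·17 − 12.5·16.5 = -70.2500; (r_i+r_j)·cross = 20.5·-70.2500 = -1440.1250
edge 2: (12.5,17)→(16,31.5)  cross = 12.5·31.5 − 16·17 = 121.7500; (r_i+r_j)·cross = 28.5·121.7500 = 3469.8750
edge 3: (16,31.5)→(14.5,38.5)  cross = 16·38.5 − 14.5·31.5 = 159.2500; (r_i+r_j)·cross = 30.5·159.2500 = 4857.1250
edge 4: (14.5,38.5)→(1,36.5)  cross = 14.5·36.5 − 1·38.5 = 490.7500; (r_i+r_j)·cross = 15.5·490.7500 = 7606.6250
Σcross = 426.0000 → A = |Σcross|/2 = 213.0000 mm²
Σ(r_i+r_j)·cross = 12014.0000 → first moment M = |Σ|/6 = 2002.3333
R_c = M/A = 2002.3333/213.0000 = 9.4006 mm
θ = 176° = 3.071779 rad
V = θ·R_c·A = 3.071779·9.4006·213.0000 = 6150.726 mm³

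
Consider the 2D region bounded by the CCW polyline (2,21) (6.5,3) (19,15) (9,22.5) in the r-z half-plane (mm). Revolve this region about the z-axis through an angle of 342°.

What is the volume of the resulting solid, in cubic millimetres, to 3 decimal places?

Volume = 9647.438 mm³

Profile (r,z), 4 vertices: (2,21) (6.5,3) (19,15) (9,22.5)
edge 0: (2,21)→(6.5,3)  cross = 2·3 − 6.5·21 = -130.5000; (r_i+r_j)·cross = 8.5·-130.5000 = -1109.2500
edge 1: (6.5,3)→(19,15)  cross = 6.5·15 − 19·3 = 40.5000; (r_i+r_j)·cross = 25.5·40.5000 = 1032.7500
edge 2: (19,15)→(9,22.5)  cross = 19·22.5 − 9·15 = 292.5000; (r_i+r_j)·cross = 28·292.5000 = 8190.0000
edge 3: (9,22.5)→(2,21)  cross = 9·21 − 2·22.5 = 144.0000; (r_i+r_j)·cross = 11·144.0000 = 1584.0000
Σcross = 346.5000 → A = |Σcross|/2 = 173.2500 mm²
Σ(r_i+r_j)·cross = 9697.5000 → first moment M = |Σ|/6 = 1616.2500
R_c = M/A = 1616.2500/173.2500 = 9.3290 mm
θ = 342° = 5.969026 rad
V = θ·R_c·A = 5.969026·9.3290·173.2500 = 9647.438 mm³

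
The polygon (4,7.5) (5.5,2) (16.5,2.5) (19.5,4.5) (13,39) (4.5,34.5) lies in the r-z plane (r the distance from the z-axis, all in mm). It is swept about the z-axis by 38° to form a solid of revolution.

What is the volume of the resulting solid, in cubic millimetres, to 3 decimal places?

Volume = 2971.801 mm³

Profile (r,z), 6 vertices: (4,7.5) (5.5,2) (16.5,2.5) (19.5,4.5) (13,39) (4.5,34.5)
edge 0: (4,7.5)→(5.5,2)  cross = 4·2 − 5.5·7.5 = -33.2500; (r_i+r_j)·cross = 9.5·-33.2500 = -315.8750
edge 1: (5.5,2)→(16.5,2.5)  cross = 5.5·2.5 − 16.5·2 = -19.2500; (r_i+r_j)·cross = 22·-19.2500 = -423.5000
edge 2: (16.5,2.5)→(19.5,4.5)  cross = 16.5·4.5 − 19.5·2.5 = 25.5000; (r_i+r_j)·cross = 36·25.5000 = 918.0000
edge 3: (19.5,4.5)→(13,39)  cross = 19.5·39 − 13·4.5 = 702.0000; (r_i+r_j)·cross = 32.5·702.0000 = 22815.0000
edge 4: (13,39)→(4.5,34.5)  cross = 13·34.5 − 4.5·39 = 273.0000; (r_i+r_j)·cross = 17.5·273.0000 = 4777.5000
edge 5: (4.5,34.5)→(4,7.5)  cross = 4.5·7.5 − 4·34.5 = -104.2500; (r_i+r_j)·cross = 8.5·-104.2500 = -886.1250
Σcross = 843.7500 → A = |Σcross|/2 = 421.8750 mm²
Σ(r_i+r_j)·cross = 26885.0000 → first moment M = |Σ|/6 = 4480.8333
R_c = M/A = 4480.8333/421.8750 = 10.6212 mm
θ = 38° = 0.663225 rad
V = θ·R_c·A = 0.663225·10.6212·421.8750 = 2971.801 mm³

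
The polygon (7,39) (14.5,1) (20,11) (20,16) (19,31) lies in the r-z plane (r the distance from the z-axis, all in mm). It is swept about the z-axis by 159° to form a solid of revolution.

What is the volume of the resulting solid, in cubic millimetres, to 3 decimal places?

Volume = 10523.541 mm³

Profile (r,z), 5 vertices: (7,39) (14.5,1) (20,11) (20,16) (19,31)
edge 0: (7,39)→(14.5,1)  cross = 7·1 − 14.5·39 = -558.5000; (r_i+r_j)·cross = 21.5·-558.5000 = -12007.7500
edge 1: (14.5,1)→(20,11)  cross = 14.5·11 − 20·1 = 139.5000; (r_i+r_j)·cross = 34.5·139.5000 = 4812.7500
edge 2: (20,11)→(20,16)  cross = 20·16 − 20·11 = 100.0000; (r_i+r_j)·cross = 40·100.0000 = 4000.0000
edge 3: (20,16)→(19,31)  cross = 20·31 − 19·16 = 316.0000; (r_i+r_j)·cross = 39·316.0000 = 12324.0000
edge 4: (19,31)→(7,39)  cross = 19·39 − 7·31 = 524.0000; (r_i+r_j)·cross = 26·524.0000 = 13624.0000
Σcross = 521.0000 → A = |Σcross|/2 = 260.5000 mm²
Σ(r_i+r_j)·cross = 22753.0000 → first moment M = |Σ|/6 = 3792.1667
R_c = M/A = 3792.1667/260.5000 = 14.5573 mm
θ = 159° = 2.775074 rad
V = θ·R_c·A = 2.775074·14.5573·260.5000 = 10523.541 mm³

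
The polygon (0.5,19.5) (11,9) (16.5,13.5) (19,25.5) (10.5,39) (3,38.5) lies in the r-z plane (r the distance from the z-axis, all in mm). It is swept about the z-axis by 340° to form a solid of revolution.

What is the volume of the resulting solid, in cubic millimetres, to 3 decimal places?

Profile (r,z), 6 vertices: (0.5,19.5) (11,9) (16.5,13.5) (19,25.5) (10.5,39) (3,38.5)
edge 0: (0.5,19.5)→(11,9)  cross = 0.5·9 − 11·19.5 = -210.0000; (r_i+r_j)·cross = 11.5·-210.0000 = -2415.0000
edge 1: (11,9)→(16.5,13.5)  cross = 11·13.5 − 16.5·9 = 0.0000; (r_i+r_j)·cross = 27.5·0.0000 = 0.0000
edge 2: (16.5,13.5)→(19,25.5)  cross = 16.5·25.5 − 19·13.5 = 164.2500; (r_i+r_j)·cross = 35.5·164.2500 = 5830.8750
edge 3: (19,25.5)→(10.5,39)  cross = 19·39 − 10.5·25.5 = 473.2500; (r_i+r_j)·cross = 29.5·473.2500 = 13960.8750
edge 4: (10.5,39)→(3,38.5)  cross = 10.5·38.5 − 3·39 = 287.2500; (r_i+r_j)·cross = 13.5·287.2500 = 3877.8750
edge 5: (3,38.5)→(0.5,19.5)  cross = 3·19.5 − 0.5·38.5 = 39.2500; (r_i+r_j)·cross = 3.5·39.2500 = 137.3750
Σcross = 754.0000 → A = |Σcross|/2 = 377.0000 mm²
Σ(r_i+r_j)·cross = 21392.0000 → first moment M = |Σ|/6 = 3565.3333
R_c = M/A = 3565.3333/377.0000 = 9.4571 mm
θ = 340° = 5.934119 rad
V = θ·R_c·A = 5.934119·9.4571·377.0000 = 21157.114 mm³

Volume = 21157.114 mm³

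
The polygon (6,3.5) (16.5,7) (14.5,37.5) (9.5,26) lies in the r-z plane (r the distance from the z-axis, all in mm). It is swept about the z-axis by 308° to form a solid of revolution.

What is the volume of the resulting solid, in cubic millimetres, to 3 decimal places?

Profile (r,z), 4 vertices: (6,3.5) (16.5,7) (14.5,37.5) (9.5,26)
edge 0: (6,3.5)→(16.5,7)  cross = 6·7 − 16.5·3.5 = -15.7500; (r_i+r_j)·cross = 22.5·-15.7500 = -354.3750
edge 1: (16.5,7)→(14.5,37.5)  cross = 16.5·37.5 − 14.5·7 = 517.2500; (r_i+r_j)·cross = 31·517.2500 = 16034.7500
edge 2: (14.5,37.5)→(9.5,26)  cross = 14.5·26 − 9.5·37.5 = 20.7500; (r_i+r_j)·cross = 24·20.7500 = 498.0000
edge 3: (9.5,26)→(6,3.5)  cross = 9.5·3.5 − 6·26 = -122.7500; (r_i+r_j)·cross = 15.5·-122.7500 = -1902.6250
Σcross = 399.5000 → A = |Σcross|/2 = 199.7500 mm²
Σ(r_i+r_j)·cross = 14275.7500 → first moment M = |Σ|/6 = 2379.2917
R_c = M/A = 2379.2917/199.7500 = 11.9113 mm
θ = 308° = 5.375614 rad
V = θ·R_c·A = 5.375614·11.9113·199.7500 = 12790.154 mm³

Volume = 12790.154 mm³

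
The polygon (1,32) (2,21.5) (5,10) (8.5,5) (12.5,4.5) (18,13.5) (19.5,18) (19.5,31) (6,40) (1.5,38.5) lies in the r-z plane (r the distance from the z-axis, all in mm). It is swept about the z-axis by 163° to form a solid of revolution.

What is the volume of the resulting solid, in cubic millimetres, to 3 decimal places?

Profile (r,z), 10 vertices: (1,32) (2,21.5) (5,10) (8.5,5) (12.5,4.5) (18,13.5) (19.5,18) (19.5,31) (6,40) (1.5,38.5)
edge 0: (1,32)→(2,21.5)  cross = 1·21.5 − 2·32 = -42.5000; (r_i+r_j)·cross = 3·-42.5000 = -127.5000
edge 1: (2,21.5)→(5,10)  cross = 2·10 − 5·21.5 = -87.5000; (r_i+r_j)·cross = 7·-87.5000 = -612.5000
edge 2: (5,10)→(8.5,5)  cross = 5·5 − 8.5·10 = -60.0000; (r_i+r_j)·cross = 13.5·-60.0000 = -810.0000
edge 3: (8.5,5)→(12.5,4.5)  cross = 8.5·4.5 − 12.5·5 = -24.2500; (r_i+r_j)·cross = 21·-24.2500 = -509.2500
edge 4: (12.5,4.5)→(18,13.5)  cross = 12.5·13.5 − 18·4.5 = 87.7500; (r_i+r_j)·cross = 30.5·87.7500 = 2676.3750
edge 5: (18,13.5)→(19.5,18)  cross = 18·18 − 19.5·13.5 = 60.7500; (r_i+r_j)·cross = 37.5·60.7500 = 2278.1250
edge 6: (19.5,18)→(19.5,31)  cross = 19.5·31 − 19.5·18 = 253.5000; (r_i+r_j)·cross = 39·253.5000 = 9886.5000
edge 7: (19.5,31)→(6,40)  cross = 19.5·40 − 6·31 = 594.0000; (r_i+r_j)·cross = 25.5·594.0000 = 15147.0000
edge 8: (6,40)→(1.5,38.5)  cross = 6·38.5 − 1.5·40 = 171.0000; (r_i+r_j)·cross = 7.5·171.0000 = 1282.5000
edge 9: (1.5,38.5)→(1,32)  cross = 1.5·32 − 1·38.5 = 9.5000; (r_i+r_j)·cross = 2.5·9.5000 = 23.7500
Σcross = 962.2500 → A = |Σcross|/2 = 481.1250 mm²
Σ(r_i+r_j)·cross = 29235.0000 → first moment M = |Σ|/6 = 4872.5000
R_c = M/A = 4872.5000/481.1250 = 10.1273 mm
θ = 163° = 2.844887 rad
V = θ·R_c·A = 2.844887·10.1273·481.1250 = 13861.710 mm³

Volume = 13861.710 mm³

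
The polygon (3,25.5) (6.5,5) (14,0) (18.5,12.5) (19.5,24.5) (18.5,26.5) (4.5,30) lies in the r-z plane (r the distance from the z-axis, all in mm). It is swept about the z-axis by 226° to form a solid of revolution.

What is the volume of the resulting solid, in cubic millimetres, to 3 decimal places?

Profile (r,z), 7 vertices: (3,25.5) (6.5,5) (14,0) (18.5,12.5) (19.5,24.5) (18.5,26.5) (4.5,30)
edge 0: (3,25.5)→(6.5,5)  cross = 3·5 − 6.5·25.5 = -150.7500; (r_i+r_j)·cross = 9.5·-150.7500 = -1432.1250
edge 1: (6.5,5)→(14,0)  cross = 6.5·0 − 14·5 = -70.0000; (r_i+r_j)·cross = 20.5·-70.0000 = -1435.0000
edge 2: (14,0)→(18.5,12.5)  cross = 14·12.5 − 18.5·0 = 175.0000; (r_i+r_j)·cross = 32.5·175.0000 = 5687.5000
edge 3: (18.5,12.5)→(19.5,24.5)  cross = 18.5·24.5 − 19.5·12.5 = 209.5000; (r_i+r_j)·cross = 38·209.5000 = 7961.0000
edge 4: (19.5,24.5)→(18.5,26.5)  cross = 19.5·26.5 − 18.5·24.5 = 63.5000; (r_i+r_j)·cross = 38·63.5000 = 2413.0000
edge 5: (18.5,26.5)→(4.5,30)  cross = 18.5·30 − 4.5·26.5 = 435.7500; (r_i+r_j)·cross = 23·435.7500 = 10022.2500
edge 6: (4.5,30)→(3,25.5)  cross = 4.5·25.5 − 3·30 = 24.7500; (r_i+r_j)·cross = 7.5·24.7500 = 185.6250
Σcross = 687.7500 → A = |Σcross|/2 = 343.8750 mm²
Σ(r_i+r_j)·cross = 23402.2500 → first moment M = |Σ|/6 = 3900.3750
R_c = M/A = 3900.3750/343.8750 = 11.3424 mm
θ = 226° = 3.944444 rad
V = θ·R_c·A = 3.944444·11.3424·343.8750 = 15384.811 mm³

Volume = 15384.811 mm³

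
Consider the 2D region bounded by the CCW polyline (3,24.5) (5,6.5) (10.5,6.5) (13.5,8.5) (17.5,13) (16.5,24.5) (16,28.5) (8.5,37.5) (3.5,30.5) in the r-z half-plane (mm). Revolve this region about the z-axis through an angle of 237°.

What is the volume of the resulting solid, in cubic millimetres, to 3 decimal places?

Profile (r,z), 9 vertices: (3,24.5) (5,6.5) (10.5,6.5) (13.5,8.5) (17.5,13) (16.5,24.5) (16,28.5) (8.5,37.5) (3.5,30.5)
edge 0: (3,24.5)→(5,6.5)  cross = 3·6.5 − 5·24.5 = -103.0000; (r_i+r_j)·cross = 8·-103.0000 = -824.0000
edge 1: (5,6.5)→(10.5,6.5)  cross = 5·6.5 − 10.5·6.5 = -35.7500; (r_i+r_j)·cross = 15.5·-35.7500 = -554.1250
edge 2: (10.5,6.5)→(13.5,8.5)  cross = 10.5·8.5 − 13.5·6.5 = 1.5000; (r_i+r_j)·cross = 24·1.5000 = 36.0000
edge 3: (13.5,8.5)→(17.5,13)  cross = 13.5·13 − 17.5·8.5 = 26.7500; (r_i+r_j)·cross = 31·26.7500 = 829.2500
edge 4: (17.5,13)→(16.5,24.5)  cross = 17.5·24.5 − 16.5·13 = 214.2500; (r_i+r_j)·cross = 34·214.2500 = 7284.5000
edge 5: (16.5,24.5)→(16,28.5)  cross = 16.5·28.5 − 16·24.5 = 78.2500; (r_i+r_j)·cross = 32.5·78.2500 = 2543.1250
edge 6: (16,28.5)→(8.5,37.5)  cross = 16·37.5 − 8.5·28.5 = 357.7500; (r_i+r_j)·cross = 24.5·357.7500 = 8764.8750
edge 7: (8.5,37.5)→(3.5,30.5)  cross = 8.5·30.5 − 3.5·37.5 = 128.0000; (r_i+r_j)·cross = 12·128.0000 = 1536.0000
edge 8: (3.5,30.5)→(3,24.5)  cross = 3.5·24.5 − 3·30.5 = -5.7500; (r_i+r_j)·cross = 6.5·-5.7500 = -37.3750
Σcross = 662.0000 → A = |Σcross|/2 = 331.0000 mm²
Σ(r_i+r_j)·cross = 19578.2500 → first moment M = |Σ|/6 = 3263.0417
R_c = M/A = 3263.0417/331.0000 = 9.8581 mm
θ = 237° = 4.136430 rad
V = θ·R_c·A = 4.136430·9.8581·331.0000 = 13497.345 mm³

Volume = 13497.345 mm³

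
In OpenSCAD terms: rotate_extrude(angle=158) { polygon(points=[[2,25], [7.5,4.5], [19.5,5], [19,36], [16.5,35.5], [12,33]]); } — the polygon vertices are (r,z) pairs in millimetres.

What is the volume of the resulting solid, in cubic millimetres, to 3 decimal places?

Volume = 13709.049 mm³

Profile (r,z), 6 vertices: (2,25) (7.5,4.5) (19.5,5) (19,36) (16.5,35.5) (12,33)
edge 0: (2,25)→(7.5,4.5)  cross = 2·4.5 − 7.5·25 = -178.5000; (r_i+r_j)·cross = 9.5·-178.5000 = -1695.7500
edge 1: (7.5,4.5)→(19.5,5)  cross = 7.5·5 − 19.5·4.5 = -50.2500; (r_i+r_j)·cross = 27·-50.2500 = -1356.7500
edge 2: (19.5,5)→(19,36)  cross = 19.5·36 − 19·5 = 607.0000; (r_i+r_j)·cross = 38.5·607.0000 = 23369.5000
edge 3: (19,36)→(16.5,35.5)  cross = 19·35.5 − 16.5·36 = 80.5000; (r_i+r_j)·cross = 35.5·80.5000 = 2857.7500
edge 4: (16.5,35.5)→(12,33)  cross = 16.5·33 − 12·35.5 = 118.5000; (r_i+r_j)·cross = 28.5·118.5000 = 3377.2500
edge 5: (12,33)→(2,25)  cross = 12·25 − 2·33 = 234.0000; (r_i+r_j)·cross = 14·234.0000 = 3276.0000
Σcross = 811.2500 → A = |Σcross|/2 = 405.6250 mm²
Σ(r_i+r_j)·cross = 29828.0000 → first moment M = |Σ|/6 = 4971.3333
R_c = M/A = 4971.3333/405.6250 = 12.2560 mm
θ = 158° = 2.757620 rad
V = θ·R_c·A = 2.757620·12.2560·405.6250 = 13709.049 mm³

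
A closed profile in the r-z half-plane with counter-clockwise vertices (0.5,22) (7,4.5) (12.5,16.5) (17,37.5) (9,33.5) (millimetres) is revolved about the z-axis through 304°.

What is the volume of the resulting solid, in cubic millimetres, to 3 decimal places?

Profile (r,z), 5 vertices: (0.5,22) (7,4.5) (12.5,16.5) (17,37.5) (9,33.5)
edge 0: (0.5,22)→(7,4.5)  cross = 0.5·4.5 − 7·22 = -151.7500; (r_i+r_j)·cross = 7.5·-151.7500 = -1138.1250
edge 1: (7,4.5)→(12.5,16.5)  cross = 7·16.5 − 12.5·4.5 = 59.2500; (r_i+r_j)·cross = 19.5·59.2500 = 1155.3750
edge 2: (12.5,16.5)→(17,37.5)  cross = 12.5·37.5 − 17·16.5 = 188.2500; (r_i+r_j)·cross = 29.5·188.2500 = 5553.3750
edge 3: (17,37.5)→(9,33.5)  cross = 17·33.5 − 9·37.5 = 232.0000; (r_i+r_j)·cross = 26·232.0000 = 6032.0000
edge 4: (9,33.5)→(0.5,22)  cross = 9·22 − 0.5·33.5 = 181.2500; (r_i+r_j)·cross = 9.5·181.2500 = 1721.8750
Σcross = 509.0000 → A = |Σcross|/2 = 254.5000 mm²
Σ(r_i+r_j)·cross = 13324.5000 → first moment M = |Σ|/6 = 2220.7500
R_c = M/A = 2220.7500/254.5000 = 8.7259 mm
θ = 304° = 5.305801 rad
V = θ·R_c·A = 5.305801·8.7259·254.5000 = 11782.857 mm³

Volume = 11782.857 mm³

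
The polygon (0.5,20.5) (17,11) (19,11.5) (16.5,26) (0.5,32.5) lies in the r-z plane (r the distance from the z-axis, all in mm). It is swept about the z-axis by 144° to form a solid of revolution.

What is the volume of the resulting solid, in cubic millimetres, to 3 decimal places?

Profile (r,z), 5 vertices: (0.5,20.5) (17,11) (19,11.5) (16.5,26) (0.5,32.5)
edge 0: (0.5,20.5)→(17,11)  cross = 0.5·11 − 17·20.5 = -343.0000; (r_i+r_j)·cross = 17.5·-343.0000 = -6002.5000
edge 1: (17,11)→(19,11.5)  cross = 17·11.5 − 19·11 = -13.5000; (r_i+r_j)·cross = 36·-13.5000 = -486.0000
edge 2: (19,11.5)→(16.5,26)  cross = 19·26 − 16.5·11.5 = 304.2500; (r_i+r_j)·cross = 35.5·304.2500 = 10800.8750
edge 3: (16.5,26)→(0.5,32.5)  cross = 16.5·32.5 − 0.5·26 = 523.2500; (r_i+r_j)·cross = 17·523.2500 = 8895.2500
edge 4: (0.5,32.5)→(0.5,20.5)  cross = 0.5·20.5 − 0.5·32.5 = -6.0000; (r_i+r_j)·cross = 1·-6.0000 = -6.0000
Σcross = 465.0000 → A = |Σcross|/2 = 232.5000 mm²
Σ(r_i+r_j)·cross = 13201.6250 → first moment M = |Σ|/6 = 2200.2708
R_c = M/A = 2200.2708/232.5000 = 9.4635 mm
θ = 144° = 2.513274 rad
V = θ·R_c·A = 2.513274·9.4635·232.5000 = 5529.884 mm³

Volume = 5529.884 mm³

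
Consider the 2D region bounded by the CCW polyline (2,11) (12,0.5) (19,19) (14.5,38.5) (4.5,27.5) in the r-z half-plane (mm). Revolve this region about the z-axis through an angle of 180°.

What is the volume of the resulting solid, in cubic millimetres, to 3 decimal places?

Volume = 12809.451 mm³

Profile (r,z), 5 vertices: (2,11) (12,0.5) (19,19) (14.5,38.5) (4.5,27.5)
edge 0: (2,11)→(12,0.5)  cross = 2·0.5 − 12·11 = -131.0000; (r_i+r_j)·cross = 14·-131.0000 = -1834.0000
edge 1: (12,0.5)→(19,19)  cross = 12·19 − 19·0.5 = 218.5000; (r_i+r_j)·cross = 31·218.5000 = 6773.5000
edge 2: (19,19)→(14.5,38.5)  cross = 19·38.5 − 14.5·19 = 456.0000; (r_i+r_j)·cross = 33.5·456.0000 = 15276.0000
edge 3: (14.5,38.5)→(4.5,27.5)  cross = 14.5·27.5 − 4.5·38.5 = 225.5000; (r_i+r_j)·cross = 19·225.5000 = 4284.5000
edge 4: (4.5,27.5)→(2,11)  cross = 4.5·11 − 2·27.5 = -5.5000; (r_i+r_j)·cross = 6.5·-5.5000 = -35.7500
Σcross = 763.5000 → A = |Σcross|/2 = 381.7500 mm²
Σ(r_i+r_j)·cross = 24464.2500 → first moment M = |Σ|/6 = 4077.3750
R_c = M/A = 4077.3750/381.7500 = 10.6807 mm
θ = 180° = 3.141593 rad
V = θ·R_c·A = 3.141593·10.6807·381.7500 = 12809.451 mm³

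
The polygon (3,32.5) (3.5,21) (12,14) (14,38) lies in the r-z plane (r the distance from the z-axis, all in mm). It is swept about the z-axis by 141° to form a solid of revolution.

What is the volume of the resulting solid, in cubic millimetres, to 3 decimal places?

Volume = 3724.440 mm³

Profile (r,z), 4 vertices: (3,32.5) (3.5,21) (12,14) (14,38)
edge 0: (3,32.5)→(3.5,21)  cross = 3·21 − 3.5·32.5 = -50.7500; (r_i+r_j)·cross = 6.5·-50.7500 = -329.8750
edge 1: (3.5,21)→(12,14)  cross = 3.5·14 − 12·21 = -203.0000; (r_i+r_j)·cross = 15.5·-203.0000 = -3146.5000
edge 2: (12,14)→(14,38)  cross = 12·38 − 14·14 = 260.0000; (r_i+r_j)·cross = 26·260.0000 = 6760.0000
edge 3: (14,38)→(3,32.5)  cross = 14·32.5 − 3·38 = 341.0000; (r_i+r_j)·cross = 17·341.0000 = 5797.0000
Σcross = 347.2500 → A = |Σcross|/2 = 173.6250 mm²
Σ(r_i+r_j)·cross = 9080.6250 → first moment M = |Σ|/6 = 1513.4375
R_c = M/A = 1513.4375/173.6250 = 8.7167 mm
θ = 141° = 2.460914 rad
V = θ·R_c·A = 2.460914·8.7167·173.6250 = 3724.440 mm³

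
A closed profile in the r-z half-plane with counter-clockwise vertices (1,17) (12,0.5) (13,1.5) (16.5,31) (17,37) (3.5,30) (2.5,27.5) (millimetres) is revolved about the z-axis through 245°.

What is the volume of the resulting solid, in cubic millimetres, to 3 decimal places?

Profile (r,z), 7 vertices: (1,17) (12,0.5) (13,1.5) (16.5,31) (17,37) (3.5,30) (2.5,27.5)
edge 0: (1,17)→(12,0.5)  cross = 1·0.5 − 12·17 = -203.5000; (r_i+r_j)·cross = 13·-203.5000 = -2645.5000
edge 1: (12,0.5)→(13,1.5)  cross = 12·1.5 − 13·0.5 = 11.5000; (r_i+r_j)·cross = 25·11.5000 = 287.5000
edge 2: (13,1.5)→(16.5,31)  cross = 13·31 − 16.5·1.5 = 378.2500; (r_i+r_j)·cross = 29.5·378.2500 = 11158.3750
edge 3: (16.5,31)→(17,37)  cross = 16.5·37 − 17·31 = 83.5000; (r_i+r_j)·cross = 33.5·83.5000 = 2797.2500
edge 4: (17,37)→(3.5,30)  cross = 17·30 − 3.5·37 = 380.5000; (r_i+r_j)·cross = 20.5·380.5000 = 7800.2500
edge 5: (3.5,30)→(2.5,27.5)  cross = 3.5·27.5 − 2.5·30 = 21.2500; (r_i+r_j)·cross = 6·21.2500 = 127.5000
edge 6: (2.5,27.5)→(1,17)  cross = 2.5·17 − 1·27.5 = 15.0000; (r_i+r_j)·cross = 3.5·15.0000 = 52.5000
Σcross = 686.5000 → A = |Σcross|/2 = 343.2500 mm²
Σ(r_i+r_j)·cross = 19577.8750 → first moment M = |Σ|/6 = 3262.9792
R_c = M/A = 3262.9792/343.2500 = 9.5061 mm
θ = 245° = 4.276057 rad
V = θ·R_c·A = 4.276057·9.5061·343.2500 = 13952.684 mm³

Volume = 13952.684 mm³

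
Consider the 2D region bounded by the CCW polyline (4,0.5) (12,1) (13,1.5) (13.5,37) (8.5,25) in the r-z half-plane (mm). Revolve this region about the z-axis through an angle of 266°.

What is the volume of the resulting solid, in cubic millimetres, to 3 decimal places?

Volume = 8984.932 mm³

Profile (r,z), 5 vertices: (4,0.5) (12,1) (13,1.5) (13.5,37) (8.5,25)
edge 0: (4,0.5)→(12,1)  cross = 4·1 − 12·0.5 = -2.0000; (r_i+r_j)·cross = 16·-2.0000 = -32.0000
edge 1: (12,1)→(13,1.5)  cross = 12·1.5 − 13·1 = 5.0000; (r_i+r_j)·cross = 25·5.0000 = 125.0000
edge 2: (13,1.5)→(13.5,37)  cross = 13·37 − 13.5·1.5 = 460.7500; (r_i+r_j)·cross = 26.5·460.7500 = 12209.8750
edge 3: (13.5,37)→(8.5,25)  cross = 13.5·25 − 8.5·37 = 23.0000; (r_i+r_j)·cross = 22·23.0000 = 506.0000
edge 4: (8.5,25)→(4,0.5)  cross = 8.5·0.5 − 4·25 = -95.7500; (r_i+r_j)·cross = 12.5·-95.7500 = -1196.8750
Σcross = 391.0000 → A = |Σcross|/2 = 195.5000 mm²
Σ(r_i+r_j)·cross = 11612.0000 → first moment M = |Σ|/6 = 1935.3333
R_c = M/A = 1935.3333/195.5000 = 9.8994 mm
θ = 266° = 4.642576 rad
V = θ·R_c·A = 4.642576·9.8994·195.5000 = 8984.932 mm³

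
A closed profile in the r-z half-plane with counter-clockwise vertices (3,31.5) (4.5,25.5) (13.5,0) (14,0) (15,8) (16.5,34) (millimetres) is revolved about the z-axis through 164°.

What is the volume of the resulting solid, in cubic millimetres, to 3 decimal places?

Profile (r,z), 6 vertices: (3,31.5) (4.5,25.5) (13.5,0) (14,0) (15,8) (16.5,34)
edge 0: (3,31.5)→(4.5,25.5)  cross = 3·25.5 − 4.5·31.5 = -65.2500; (r_i+r_j)·cross = 7.5·-65.2500 = -489.3750
edge 1: (4.5,25.5)→(13.5,0)  cross = 4.5·0 − 13.5·25.5 = -344.2500; (r_i+r_j)·cross = 18·-344.2500 = -6196.5000
edge 2: (13.5,0)→(14,0)  cross = 13.5·0 − 14·0 = 0.0000; (r_i+r_j)·cross = 27.5·0.0000 = 0.0000
edge 3: (14,0)→(15,8)  cross = 14·8 − 15·0 = 112.0000; (r_i+r_j)·cross = 29·112.0000 = 3248.0000
edge 4: (15,8)→(16.5,34)  cross = 15·34 − 16.5·8 = 378.0000; (r_i+r_j)·cross = 31.5·378.0000 = 11907.0000
edge 5: (16.5,34)→(3,31.5)  cross = 16.5·31.5 − 3·34 = 417.7500; (r_i+r_j)·cross = 19.5·417.7500 = 8146.1250
Σcross = 498.2500 → A = |Σcross|/2 = 249.1250 mm²
Σ(r_i+r_j)·cross = 16615.2500 → first moment M = |Σ|/6 = 2769.2083
R_c = M/A = 2769.2083/249.1250 = 11.1157 mm
θ = 164° = 2.862340 rad
V = θ·R_c·A = 2.862340·11.1157·249.1250 = 7926.416 mm³

Volume = 7926.416 mm³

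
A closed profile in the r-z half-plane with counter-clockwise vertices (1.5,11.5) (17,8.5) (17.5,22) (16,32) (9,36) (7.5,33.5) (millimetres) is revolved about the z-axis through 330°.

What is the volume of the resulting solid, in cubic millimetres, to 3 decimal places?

Profile (r,z), 6 vertices: (1.5,11.5) (17,8.5) (17.5,22) (16,32) (9,36) (7.5,33.5)
edge 0: (1.5,11.5)→(17,8.5)  cross = 1.5·8.5 − 17·11.5 = -182.7500; (r_i+r_j)·cross = 18.5·-182.7500 = -3380.8750
edge 1: (17,8.5)→(17.5,22)  cross = 17·22 − 17.5·8.5 = 225.2500; (r_i+r_j)·cross = 34.5·225.2500 = 7771.1250
edge 2: (17.5,22)→(16,32)  cross = 17.5·32 − 16·22 = 208.0000; (r_i+r_j)·cross = 33.5·208.0000 = 6968.0000
edge 3: (16,32)→(9,36)  cross = 16·36 − 9·32 = 288.0000; (r_i+r_j)·cross = 25·288.0000 = 7200.0000
edge 4: (9,36)→(7.5,33.5)  cross = 9·33.5 − 7.5·36 = 31.5000; (r_i+r_j)·cross = 16.5·31.5000 = 519.7500
edge 5: (7.5,33.5)→(1.5,11.5)  cross = 7.5·11.5 − 1.5·33.5 = 36.0000; (r_i+r_j)·cross = 9·36.0000 = 324.0000
Σcross = 606.0000 → A = |Σcross|/2 = 303.0000 mm²
Σ(r_i+r_j)·cross = 19402.0000 → first moment M = |Σ|/6 = 3233.6667
R_c = M/A = 3233.6667/303.0000 = 10.6722 mm
θ = 330° = 5.759587 rad
V = θ·R_c·A = 5.759587·10.6722·303.0000 = 18624.583 mm³

Volume = 18624.583 mm³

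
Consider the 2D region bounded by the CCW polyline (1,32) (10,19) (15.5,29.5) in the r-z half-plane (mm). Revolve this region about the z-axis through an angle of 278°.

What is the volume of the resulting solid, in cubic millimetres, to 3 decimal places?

Profile (r,z), 3 vertices: (1,32) (10,19) (15.5,29.5)
edge 0: (1,32)→(10,19)  cross = 1·19 − 10·32 = -301.0000; (r_i+r_j)·cross = 11·-301.0000 = -3311.0000
edge 1: (10,19)→(15.5,29.5)  cross = 10·29.5 − 15.5·19 = 0.5000; (r_i+r_j)·cross = 25.5·0.5000 = 12.7500
edge 2: (15.5,29.5)→(1,32)  cross = 15.5·32 − 1·29.5 = 466.5000; (r_i+r_j)·cross = 16.5·466.5000 = 7697.2500
Σcross = 166.0000 → A = |Σcross|/2 = 83.0000 mm²
Σ(r_i+r_j)·cross = 4399.0000 → first moment M = |Σ|/6 = 733.1667
R_c = M/A = 733.1667/83.0000 = 8.8333 mm
θ = 278° = 4.852015 rad
V = θ·R_c·A = 4.852015·8.8333·83.0000 = 3557.336 mm³

Volume = 3557.336 mm³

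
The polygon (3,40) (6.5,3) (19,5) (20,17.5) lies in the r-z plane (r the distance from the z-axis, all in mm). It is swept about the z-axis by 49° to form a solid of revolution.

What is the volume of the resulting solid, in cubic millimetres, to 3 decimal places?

Profile (r,z), 4 vertices: (3,40) (6.5,3) (19,5) (20,17.5)
edge 0: (3,40)→(6.5,3)  cross = 3·3 − 6.5·40 = -251.0000; (r_i+r_j)·cross = 9.5·-251.0000 = -2384.5000
edge 1: (6.5,3)→(19,5)  cross = 6.5·5 − 19·3 = -24.5000; (r_i+r_j)·cross = 25.5·-24.5000 = -624.7500
edge 2: (19,5)→(20,17.5)  cross = 19·17.5 − 20·5 = 232.5000; (r_i+r_j)·cross = 39·232.5000 = 9067.5000
edge 3: (20,17.5)→(3,40)  cross = 20·40 − 3·17.5 = 747.5000; (r_i+r_j)·cross = 23·747.5000 = 17192.5000
Σcross = 704.5000 → A = |Σcross|/2 = 352.2500 mm²
Σ(r_i+r_j)·cross = 23250.7500 → first moment M = |Σ|/6 = 3875.1250
R_c = M/A = 3875.1250/352.2500 = 11.0011 mm
θ = 49° = 0.855211 rad
V = θ·R_c·A = 0.855211·11.0011·352.2500 = 3314.051 mm³

Volume = 3314.051 mm³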